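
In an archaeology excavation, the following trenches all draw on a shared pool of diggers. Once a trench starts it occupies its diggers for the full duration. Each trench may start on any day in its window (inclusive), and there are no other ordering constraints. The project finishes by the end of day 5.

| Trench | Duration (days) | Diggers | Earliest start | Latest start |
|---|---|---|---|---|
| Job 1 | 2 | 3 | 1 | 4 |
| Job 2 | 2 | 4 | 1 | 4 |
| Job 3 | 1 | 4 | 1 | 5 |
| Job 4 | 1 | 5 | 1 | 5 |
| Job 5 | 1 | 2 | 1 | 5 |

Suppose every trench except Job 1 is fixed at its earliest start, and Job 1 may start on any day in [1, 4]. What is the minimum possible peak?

Job 1@1: d1:18  d2:7  d3:0  d4:0  d5:0 → peak 18
Job 1@2: d1:15  d2:7  d3:3  d4:0  d5:0 → peak 15
Job 1@3: d1:15  d2:4  d3:3  d4:3  d5:0 → peak 15
Job 1@4: d1:15  d2:4  d3:0  d4:3  d5:3 → peak 15
Best is Job 1@2, peak 15.

15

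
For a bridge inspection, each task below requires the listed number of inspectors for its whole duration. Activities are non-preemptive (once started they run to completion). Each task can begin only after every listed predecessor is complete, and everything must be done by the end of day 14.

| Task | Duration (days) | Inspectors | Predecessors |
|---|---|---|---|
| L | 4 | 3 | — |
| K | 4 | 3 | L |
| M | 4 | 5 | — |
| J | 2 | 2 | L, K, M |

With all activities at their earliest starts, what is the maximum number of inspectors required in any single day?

Early-start schedule: L@1, K@5, M@1, J@9.
Load per day: day 1: 8, day 2: 8, day 3: 8, day 4: 8, day 5: 3, day 6: 3, day 7: 3, day 8: 3, day 9: 2, day 10: 2, day 11: 0, day 12: 0, day 13: 0, day 14: 0.
Peak is 8.

8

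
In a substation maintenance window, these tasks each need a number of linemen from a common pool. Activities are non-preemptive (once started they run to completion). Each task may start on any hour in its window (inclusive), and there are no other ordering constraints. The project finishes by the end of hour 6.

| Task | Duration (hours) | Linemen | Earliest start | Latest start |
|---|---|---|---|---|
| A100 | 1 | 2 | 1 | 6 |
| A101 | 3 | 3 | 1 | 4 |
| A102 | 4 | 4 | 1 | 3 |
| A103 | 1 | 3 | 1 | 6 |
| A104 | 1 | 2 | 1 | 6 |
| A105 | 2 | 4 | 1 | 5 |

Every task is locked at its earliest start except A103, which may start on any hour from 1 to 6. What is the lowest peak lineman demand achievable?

A103@1: h1:18  h2:11  h3:7  h4:4  h5:0  h6:0 → peak 18
A103@2: h1:15  h2:14  h3:7  h4:4  h5:0  h6:0 → peak 15
A103@3: h1:15  h2:11  h3:10  h4:4  h5:0  h6:0 → peak 15
A103@4: h1:15  h2:11  h3:7  h4:7  h5:0  h6:0 → peak 15
A103@5: h1:15  h2:11  h3:7  h4:4  h5:3  h6:0 → peak 15
A103@6: h1:15  h2:11  h3:7  h4:4  h5:0  h6:3 → peak 15
Best is A103@2, peak 15.

15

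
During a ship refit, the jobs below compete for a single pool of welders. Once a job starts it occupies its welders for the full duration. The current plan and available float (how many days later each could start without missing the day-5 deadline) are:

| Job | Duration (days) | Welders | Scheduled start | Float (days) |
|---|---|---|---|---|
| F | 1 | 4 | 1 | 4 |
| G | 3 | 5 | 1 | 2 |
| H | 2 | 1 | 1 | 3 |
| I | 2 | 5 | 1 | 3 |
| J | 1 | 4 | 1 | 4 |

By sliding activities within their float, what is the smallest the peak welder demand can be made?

Early-start (F@1, G@1, H@1, I@1, J@1) gives peak 19: d1:19  d2:11  d3:5  d4:0  d5:0.
Shift H→2, I→4, J→4.
Schedule F@1, G@1, H@2, I@4, J@4: d1:9  d2:6  d3:6  d4:9  d5:5 — peak 9.

9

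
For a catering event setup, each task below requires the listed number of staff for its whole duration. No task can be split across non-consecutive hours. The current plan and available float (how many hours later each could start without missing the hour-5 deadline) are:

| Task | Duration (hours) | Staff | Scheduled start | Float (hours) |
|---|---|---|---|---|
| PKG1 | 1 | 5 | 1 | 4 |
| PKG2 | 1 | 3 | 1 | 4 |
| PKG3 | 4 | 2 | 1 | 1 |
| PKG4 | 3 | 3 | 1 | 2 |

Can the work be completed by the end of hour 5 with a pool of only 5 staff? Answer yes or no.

yes

Schedule PKG1@1, PKG2@2, PKG3@2, PKG4@3: h1:5  h2:5  h3:5  h4:5  h5:5 — peak 5 ≤ 5.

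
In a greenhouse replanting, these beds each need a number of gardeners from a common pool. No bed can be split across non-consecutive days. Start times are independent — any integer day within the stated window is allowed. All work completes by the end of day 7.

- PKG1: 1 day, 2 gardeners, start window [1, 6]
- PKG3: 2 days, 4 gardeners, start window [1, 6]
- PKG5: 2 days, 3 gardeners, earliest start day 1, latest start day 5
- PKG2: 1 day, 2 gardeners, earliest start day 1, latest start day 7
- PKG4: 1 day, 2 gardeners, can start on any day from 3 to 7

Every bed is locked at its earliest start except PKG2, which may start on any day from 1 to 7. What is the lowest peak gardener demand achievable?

PKG2@1: d1:11  d2:7  d3:2  d4:0  d5:0  d6:0  d7:0 → peak 11
PKG2@2: d1:9  d2:9  d3:2  d4:0  d5:0  d6:0  d7:0 → peak 9
PKG2@3: d1:9  d2:7  d3:4  d4:0  d5:0  d6:0  d7:0 → peak 9
PKG2@4: d1:9  d2:7  d3:2  d4:2  d5:0  d6:0  d7:0 → peak 9
PKG2@5: d1:9  d2:7  d3:2  d4:0  d5:2  d6:0  d7:0 → peak 9
PKG2@6: d1:9  d2:7  d3:2  d4:0  d5:0  d6:2  d7:0 → peak 9
PKG2@7: d1:9  d2:7  d3:2  d4:0  d5:0  d6:0  d7:2 → peak 9
Best is PKG2@2, peak 9.

9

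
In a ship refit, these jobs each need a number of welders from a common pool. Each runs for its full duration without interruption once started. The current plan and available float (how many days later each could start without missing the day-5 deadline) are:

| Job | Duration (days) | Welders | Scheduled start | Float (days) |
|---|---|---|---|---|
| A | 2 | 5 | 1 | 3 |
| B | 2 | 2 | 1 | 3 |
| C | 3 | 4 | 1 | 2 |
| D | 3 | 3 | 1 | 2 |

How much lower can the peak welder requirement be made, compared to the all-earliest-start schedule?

7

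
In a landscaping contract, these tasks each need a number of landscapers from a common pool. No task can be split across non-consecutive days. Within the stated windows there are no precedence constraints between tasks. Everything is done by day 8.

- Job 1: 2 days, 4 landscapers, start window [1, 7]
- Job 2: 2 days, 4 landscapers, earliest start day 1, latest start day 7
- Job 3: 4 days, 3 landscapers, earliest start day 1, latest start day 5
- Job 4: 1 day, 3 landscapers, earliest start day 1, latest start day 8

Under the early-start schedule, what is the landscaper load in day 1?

At early start, day 1 has: Job 1, Job 2, Job 3, Job 4.
Demand: 4 + 4 + 3 + 3 = 14.

14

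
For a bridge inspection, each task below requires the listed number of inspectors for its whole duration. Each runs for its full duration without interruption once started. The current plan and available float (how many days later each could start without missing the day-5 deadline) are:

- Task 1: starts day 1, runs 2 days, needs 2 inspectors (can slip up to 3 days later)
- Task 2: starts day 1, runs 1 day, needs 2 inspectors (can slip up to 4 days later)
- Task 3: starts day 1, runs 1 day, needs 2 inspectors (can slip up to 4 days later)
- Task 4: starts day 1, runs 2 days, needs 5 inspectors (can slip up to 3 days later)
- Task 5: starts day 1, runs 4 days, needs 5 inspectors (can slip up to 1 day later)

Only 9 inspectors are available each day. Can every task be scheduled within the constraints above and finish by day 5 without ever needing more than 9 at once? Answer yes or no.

The minimum achievable peak is 10; 9 < 10, so no feasible schedule stays within the cap.

no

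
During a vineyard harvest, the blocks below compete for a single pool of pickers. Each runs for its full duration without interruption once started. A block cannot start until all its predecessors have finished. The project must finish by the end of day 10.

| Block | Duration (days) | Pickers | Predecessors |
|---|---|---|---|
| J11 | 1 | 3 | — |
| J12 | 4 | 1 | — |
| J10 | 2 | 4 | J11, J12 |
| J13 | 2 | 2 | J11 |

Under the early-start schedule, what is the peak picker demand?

Early-start schedule: J11@1, J12@1, J10@5, J13@2.
Load per day: day 1: 4, day 2: 3, day 3: 3, day 4: 1, day 5: 4, day 6: 4, day 7: 0, day 8: 0, day 9: 0, day 10: 0.
Peak is 4.

4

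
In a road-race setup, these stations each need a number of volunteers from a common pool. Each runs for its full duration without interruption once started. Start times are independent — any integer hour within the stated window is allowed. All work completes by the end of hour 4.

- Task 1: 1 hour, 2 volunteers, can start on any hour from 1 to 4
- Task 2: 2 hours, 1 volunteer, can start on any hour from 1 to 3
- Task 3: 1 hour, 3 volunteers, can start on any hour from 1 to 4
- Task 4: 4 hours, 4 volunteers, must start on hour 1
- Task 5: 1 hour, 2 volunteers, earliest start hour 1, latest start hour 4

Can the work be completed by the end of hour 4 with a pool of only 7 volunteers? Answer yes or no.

Schedule Task 1@1, Task 2@1, Task 3@3, Task 4@1, Task 5@2: h1:7  h2:7  h3:7  h4:4 — peak 7 ≤ 7.

yes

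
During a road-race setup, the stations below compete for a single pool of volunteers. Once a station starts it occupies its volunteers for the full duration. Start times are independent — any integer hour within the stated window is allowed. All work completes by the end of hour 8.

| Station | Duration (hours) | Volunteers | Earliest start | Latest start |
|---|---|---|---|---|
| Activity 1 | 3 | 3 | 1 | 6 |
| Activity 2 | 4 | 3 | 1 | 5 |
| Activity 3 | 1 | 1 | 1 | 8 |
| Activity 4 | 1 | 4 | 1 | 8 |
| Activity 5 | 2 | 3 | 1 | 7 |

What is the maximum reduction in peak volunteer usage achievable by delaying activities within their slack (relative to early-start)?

8

Early-start peak: h1:14  h2:9  h3:6  h4:3  h5:0  h6:0  h7:0  h8:0 ⇒ 14.
Leveled (Activity 1@1, Activity 2@1, Activity 3@4, Activity 4@5, Activity 5@6): h1:6  h2:6  h3:6  h4:4  h5:4  h6:3  h7:3  h8:0 ⇒ 6.
Reduction 14 − 6 = 8.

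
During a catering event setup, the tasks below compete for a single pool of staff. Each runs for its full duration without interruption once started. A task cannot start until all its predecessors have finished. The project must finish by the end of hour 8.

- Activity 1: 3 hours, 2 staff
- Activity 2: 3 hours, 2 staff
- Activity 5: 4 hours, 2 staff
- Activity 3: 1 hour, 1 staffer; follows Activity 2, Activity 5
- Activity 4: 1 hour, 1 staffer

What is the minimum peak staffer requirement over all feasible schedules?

Early-start (Activity 1@1, Activity 2@1, Activity 5@1, Activity 3@5, Activity 4@1) gives peak 7: h1:7  h2:6  h3:6  h4:2  h5:1  h6:0  h7:0  h8:0.
Shift Activity 5→4, Activity 3→8, Activity 4→4.
Schedule Activity 1@1, Activity 2@1, Activity 5@4, Activity 3@8, Activity 4@4: h1:4  h2:4  h3:4  h4:3  h5:2  h6:2  h7:2  h8:1 — peak 4.

4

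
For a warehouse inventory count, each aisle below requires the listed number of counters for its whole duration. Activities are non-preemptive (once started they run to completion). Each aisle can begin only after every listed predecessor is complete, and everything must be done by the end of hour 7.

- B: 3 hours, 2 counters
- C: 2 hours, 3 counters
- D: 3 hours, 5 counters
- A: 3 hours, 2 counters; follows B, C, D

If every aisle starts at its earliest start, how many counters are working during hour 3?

7

At early start, hour 3 has: B, D.
Demand: 2 + 5 = 7.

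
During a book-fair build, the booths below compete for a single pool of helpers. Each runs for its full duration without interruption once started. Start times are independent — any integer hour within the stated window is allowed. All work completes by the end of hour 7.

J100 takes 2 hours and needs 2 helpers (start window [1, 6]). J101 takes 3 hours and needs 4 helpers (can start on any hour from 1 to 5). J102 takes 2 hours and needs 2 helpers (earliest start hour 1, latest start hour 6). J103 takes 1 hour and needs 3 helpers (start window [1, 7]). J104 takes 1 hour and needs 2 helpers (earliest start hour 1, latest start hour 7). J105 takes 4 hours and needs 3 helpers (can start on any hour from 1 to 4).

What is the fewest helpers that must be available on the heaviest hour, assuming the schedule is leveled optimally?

6

Early-start (J100@1, J101@1, J102@1, J103@1, J104@1, J105@1) gives peak 16: h1:16  h2:11  h3:7  h4:3  h5:0  h6:0  h7:0.
Shift J102→3, J103→5, J104→6, J105→4.
Schedule J100@1, J101@1, J102@3, J103@5, J104@6, J105@4: h1:6  h2:6  h3:6  h4:5  h5:6  h6:5  h7:3 — peak 6.
Total helper-hours = 37 over 7 hours ⇒ peak ≥ ⌈37/7⌉ = 6, so 6 is optimal.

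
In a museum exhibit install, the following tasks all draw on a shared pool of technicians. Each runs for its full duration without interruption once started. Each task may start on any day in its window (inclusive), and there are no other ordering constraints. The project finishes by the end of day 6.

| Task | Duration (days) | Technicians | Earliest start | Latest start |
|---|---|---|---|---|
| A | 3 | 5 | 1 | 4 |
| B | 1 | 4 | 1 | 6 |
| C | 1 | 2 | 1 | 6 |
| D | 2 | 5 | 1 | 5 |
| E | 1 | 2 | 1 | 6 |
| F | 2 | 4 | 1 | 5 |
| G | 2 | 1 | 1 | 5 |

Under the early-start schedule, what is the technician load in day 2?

15

At early start, day 2 has: A, D, F, G.
Demand: 5 + 5 + 4 + 1 = 15.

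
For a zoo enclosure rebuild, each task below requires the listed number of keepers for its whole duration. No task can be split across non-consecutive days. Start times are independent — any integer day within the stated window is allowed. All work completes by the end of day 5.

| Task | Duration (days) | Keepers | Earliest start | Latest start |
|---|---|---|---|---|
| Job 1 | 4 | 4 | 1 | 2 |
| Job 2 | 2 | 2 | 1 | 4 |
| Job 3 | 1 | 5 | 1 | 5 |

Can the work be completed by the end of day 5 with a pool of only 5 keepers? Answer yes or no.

no

The minimum achievable peak is 6; 5 < 6, so no feasible schedule stays within the cap.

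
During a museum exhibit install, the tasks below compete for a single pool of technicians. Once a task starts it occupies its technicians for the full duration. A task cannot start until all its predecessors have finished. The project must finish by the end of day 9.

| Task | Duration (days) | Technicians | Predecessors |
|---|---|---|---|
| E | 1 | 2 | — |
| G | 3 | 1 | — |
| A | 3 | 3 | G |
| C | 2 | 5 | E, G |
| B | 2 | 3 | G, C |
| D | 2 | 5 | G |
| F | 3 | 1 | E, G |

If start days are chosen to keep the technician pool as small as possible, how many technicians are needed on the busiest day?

Early-start (E@1, G@1, A@4, C@4, B@6, D@4, F@4) gives peak 14: d1:3  d2:1  d3:1  d4:14  d5:14  d6:7  d7:3  d8:0  d9:0.
Shift D→8, F→6.
Schedule E@1, G@1, A@4, C@4, B@6, D@8, F@6: d1:3  d2:1  d3:1  d4:8  d5:8  d6:7  d7:4  d8:6  d9:5 — peak 8.

8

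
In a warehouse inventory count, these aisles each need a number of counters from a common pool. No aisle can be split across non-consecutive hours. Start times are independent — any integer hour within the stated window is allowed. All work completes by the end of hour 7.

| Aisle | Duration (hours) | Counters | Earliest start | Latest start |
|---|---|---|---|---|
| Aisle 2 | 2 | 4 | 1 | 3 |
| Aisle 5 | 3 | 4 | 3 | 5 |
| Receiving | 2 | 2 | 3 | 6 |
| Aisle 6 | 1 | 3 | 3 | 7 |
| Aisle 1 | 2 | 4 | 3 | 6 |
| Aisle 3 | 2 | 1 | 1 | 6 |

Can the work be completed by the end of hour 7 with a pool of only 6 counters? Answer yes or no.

no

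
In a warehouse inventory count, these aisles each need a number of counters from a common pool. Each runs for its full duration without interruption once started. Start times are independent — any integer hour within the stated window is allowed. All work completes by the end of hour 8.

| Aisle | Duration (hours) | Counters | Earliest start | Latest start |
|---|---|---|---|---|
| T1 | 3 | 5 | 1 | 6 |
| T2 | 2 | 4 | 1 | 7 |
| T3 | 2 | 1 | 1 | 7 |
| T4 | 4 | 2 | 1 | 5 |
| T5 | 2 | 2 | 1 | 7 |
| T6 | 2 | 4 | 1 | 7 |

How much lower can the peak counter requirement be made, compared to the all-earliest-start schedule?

Early-start peak: h1:18  h2:18  h3:7  h4:2  h5:0  h6:0  h7:0  h8:0 ⇒ 18.
Leveled (T1@1, T2@4, T3@1, T4@3, T5@6, T6@7): h1:6  h2:6  h3:7  h4:6  h5:6  h6:4  h7:6  h8:4 ⇒ 7.
Reduction 18 − 7 = 11.

11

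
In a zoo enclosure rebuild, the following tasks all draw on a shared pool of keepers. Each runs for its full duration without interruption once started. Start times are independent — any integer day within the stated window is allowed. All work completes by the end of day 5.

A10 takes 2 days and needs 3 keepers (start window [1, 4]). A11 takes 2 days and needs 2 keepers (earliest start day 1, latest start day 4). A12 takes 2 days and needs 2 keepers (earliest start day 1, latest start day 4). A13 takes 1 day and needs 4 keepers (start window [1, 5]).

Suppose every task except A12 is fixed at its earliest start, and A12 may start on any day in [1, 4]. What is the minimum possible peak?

9

A12@1: d1:11  d2:7  d3:0  d4:0  d5:0 → peak 11
A12@2: d1:9  d2:7  d3:2  d4:0  d5:0 → peak 9
A12@3: d1:9  d2:5  d3:2  d4:2  d5:0 → peak 9
A12@4: d1:9  d2:5  d3:0  d4:2  d5:2 → peak 9
Best is A12@2, peak 9.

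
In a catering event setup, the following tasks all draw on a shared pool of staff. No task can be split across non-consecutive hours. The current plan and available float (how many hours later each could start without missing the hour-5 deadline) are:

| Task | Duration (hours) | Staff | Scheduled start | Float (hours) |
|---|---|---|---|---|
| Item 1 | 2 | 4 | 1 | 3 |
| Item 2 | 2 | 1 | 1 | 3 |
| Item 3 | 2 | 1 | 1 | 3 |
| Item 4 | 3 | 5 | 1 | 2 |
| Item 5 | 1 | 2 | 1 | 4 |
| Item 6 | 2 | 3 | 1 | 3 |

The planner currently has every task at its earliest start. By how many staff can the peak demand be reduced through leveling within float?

9

Early-start peak: h1:16  h2:14  h3:5  h4:0  h5:0 ⇒ 16.
Leveled (Item 1@1, Item 2@3, Item 3@3, Item 4@3, Item 5@5, Item 6@1): h1:7  h2:7  h3:7  h4:7  h5:7 ⇒ 7.
Reduction 16 − 7 = 9.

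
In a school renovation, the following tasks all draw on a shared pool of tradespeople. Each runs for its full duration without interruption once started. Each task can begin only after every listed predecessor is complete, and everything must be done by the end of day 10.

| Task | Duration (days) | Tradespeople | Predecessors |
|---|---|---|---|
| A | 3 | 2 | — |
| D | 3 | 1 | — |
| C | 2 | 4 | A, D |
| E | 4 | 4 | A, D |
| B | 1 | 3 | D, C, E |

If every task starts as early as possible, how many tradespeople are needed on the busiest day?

Early-start schedule: A@1, D@1, C@4, E@4, B@8.
Load per day: day 1: 3, day 2: 3, day 3: 3, day 4: 8, day 5: 8, day 6: 4, day 7: 4, day 8: 3, day 9: 0, day 10: 0.
Peak is 8.

8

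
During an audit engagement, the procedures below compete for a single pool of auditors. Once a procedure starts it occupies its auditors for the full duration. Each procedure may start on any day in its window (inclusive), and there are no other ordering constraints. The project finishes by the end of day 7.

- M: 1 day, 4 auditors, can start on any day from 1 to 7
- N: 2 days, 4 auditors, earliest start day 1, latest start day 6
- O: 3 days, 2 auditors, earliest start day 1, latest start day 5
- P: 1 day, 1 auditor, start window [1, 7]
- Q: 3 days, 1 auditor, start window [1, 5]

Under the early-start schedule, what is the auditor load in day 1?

12

At early start, day 1 has: M, N, O, P, Q.
Demand: 4 + 4 + 2 + 1 + 1 = 12.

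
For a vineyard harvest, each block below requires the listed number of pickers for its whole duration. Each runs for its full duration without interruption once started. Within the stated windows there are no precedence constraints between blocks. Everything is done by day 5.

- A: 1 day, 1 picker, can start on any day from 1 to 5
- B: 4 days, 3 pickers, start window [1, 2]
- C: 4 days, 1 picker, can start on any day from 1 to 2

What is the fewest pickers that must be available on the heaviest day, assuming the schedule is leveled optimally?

Early-start (A@1, B@1, C@1) gives peak 5: d1:5  d2:4  d3:4  d4:4  d5:0.
Shift C→2.
Schedule A@1, B@1, C@2: d1:4  d2:4  d3:4  d4:4  d5:1 — peak 4.
Total picker-days = 17 over 5 days ⇒ peak ≥ ⌈17/5⌉ = 4, so 4 is optimal.

4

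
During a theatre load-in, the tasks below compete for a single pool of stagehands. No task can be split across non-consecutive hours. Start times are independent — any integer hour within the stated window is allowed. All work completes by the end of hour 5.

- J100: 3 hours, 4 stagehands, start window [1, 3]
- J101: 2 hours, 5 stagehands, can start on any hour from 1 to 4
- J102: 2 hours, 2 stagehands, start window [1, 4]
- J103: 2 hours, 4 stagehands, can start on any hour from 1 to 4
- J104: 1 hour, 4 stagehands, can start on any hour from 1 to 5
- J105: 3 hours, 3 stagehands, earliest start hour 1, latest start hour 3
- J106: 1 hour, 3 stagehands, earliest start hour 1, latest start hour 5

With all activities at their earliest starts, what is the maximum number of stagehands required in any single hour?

25

Early-start schedule: J100@1, J101@1, J102@1, J103@1, J104@1, J105@1, J106@1.
Load per hour: hour 1: 25, hour 2: 18, hour 3: 7, hour 4: 0, hour 5: 0.
Peak is 25.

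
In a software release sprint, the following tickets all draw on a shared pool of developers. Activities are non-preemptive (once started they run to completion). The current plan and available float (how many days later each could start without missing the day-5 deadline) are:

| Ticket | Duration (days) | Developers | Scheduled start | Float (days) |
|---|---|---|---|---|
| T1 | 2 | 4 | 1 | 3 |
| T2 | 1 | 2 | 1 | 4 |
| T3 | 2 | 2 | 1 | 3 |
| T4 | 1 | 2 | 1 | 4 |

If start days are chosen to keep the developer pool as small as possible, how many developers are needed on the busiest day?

Early-start (T1@1, T2@1, T3@1, T4@1) gives peak 10: d1:10  d2:6  d3:0  d4:0  d5:0.
Shift T2→3, T3→3, T4→4.
Schedule T1@1, T2@3, T3@3, T4@4: d1:4  d2:4  d3:4  d4:4  d5:0 — peak 4.
Total developer-days = 16 over 5 days ⇒ peak ≥ ⌈16/5⌉ = 4, so 4 is optimal.

4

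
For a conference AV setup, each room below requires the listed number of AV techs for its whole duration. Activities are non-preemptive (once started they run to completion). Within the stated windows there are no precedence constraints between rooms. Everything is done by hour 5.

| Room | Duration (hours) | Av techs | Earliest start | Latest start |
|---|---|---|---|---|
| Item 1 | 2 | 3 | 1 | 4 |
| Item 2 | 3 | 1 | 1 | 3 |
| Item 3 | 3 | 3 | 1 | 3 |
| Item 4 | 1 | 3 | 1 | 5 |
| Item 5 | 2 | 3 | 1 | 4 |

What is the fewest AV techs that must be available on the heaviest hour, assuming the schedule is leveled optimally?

Early-start (Item 1@1, Item 2@1, Item 3@1, Item 4@1, Item 5@1) gives peak 13: h1:13  h2:10  h3:4  h4:0  h5:0.
Shift Item 4→3, Item 5→4.
Schedule Item 1@1, Item 2@1, Item 3@1, Item 4@3, Item 5@4: h1:7  h2:7  h3:7  h4:3  h5:3 — peak 7.

7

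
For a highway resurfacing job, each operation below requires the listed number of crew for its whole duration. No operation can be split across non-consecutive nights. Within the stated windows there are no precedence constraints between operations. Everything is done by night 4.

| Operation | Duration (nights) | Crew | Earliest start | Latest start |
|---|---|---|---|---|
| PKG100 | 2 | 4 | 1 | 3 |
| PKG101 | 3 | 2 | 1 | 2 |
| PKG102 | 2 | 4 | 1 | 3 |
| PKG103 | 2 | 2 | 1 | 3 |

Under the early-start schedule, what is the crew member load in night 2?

At early start, night 2 has: PKG100, PKG101, PKG102, PKG103.
Demand: 4 + 2 + 4 + 2 = 12.

12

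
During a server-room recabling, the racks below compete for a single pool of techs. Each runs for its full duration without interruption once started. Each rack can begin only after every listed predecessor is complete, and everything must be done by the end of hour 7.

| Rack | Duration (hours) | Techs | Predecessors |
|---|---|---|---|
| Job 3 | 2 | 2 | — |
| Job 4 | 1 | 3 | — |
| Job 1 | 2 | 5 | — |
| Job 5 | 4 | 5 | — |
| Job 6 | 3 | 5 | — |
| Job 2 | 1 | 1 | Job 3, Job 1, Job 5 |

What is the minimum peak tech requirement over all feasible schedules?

Early-start (Job 3@1, Job 4@1, Job 1@1, Job 5@1, Job 6@1, Job 2@5) gives peak 20: h1:20  h2:17  h3:10  h4:5  h5:1  h6:0  h7:0.
Shift Job 5→3, Job 6→3, Job 2→7.
Schedule Job 3@1, Job 4@1, Job 1@1, Job 5@3, Job 6@3, Job 2@7: h1:10  h2:7  h3:10  h4:10  h5:10  h6:5  h7:1 — peak 10.

10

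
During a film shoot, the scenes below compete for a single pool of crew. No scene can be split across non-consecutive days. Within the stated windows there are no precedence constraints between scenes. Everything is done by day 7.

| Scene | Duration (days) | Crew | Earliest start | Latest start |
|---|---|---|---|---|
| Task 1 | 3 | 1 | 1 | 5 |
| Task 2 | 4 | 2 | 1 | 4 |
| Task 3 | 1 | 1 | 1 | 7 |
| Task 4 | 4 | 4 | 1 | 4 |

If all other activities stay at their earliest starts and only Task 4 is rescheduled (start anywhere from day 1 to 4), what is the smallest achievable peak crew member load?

Task 4@1: d1:8  d2:7  d3:7  d4:6  d5:0  d6:0  d7:0 → peak 8
Task 4@2: d1:4  d2:7  d3:7  d4:6  d5:4  d6:0  d7:0 → peak 7
Task 4@3: d1:4  d2:3  d3:7  d4:6  d5:4  d6:4  d7:0 → peak 7
Task 4@4: d1:4  d2:3  d3:3  d4:6  d5:4  d6:4  d7:4 → peak 6
Best is Task 4@4, peak 6.

6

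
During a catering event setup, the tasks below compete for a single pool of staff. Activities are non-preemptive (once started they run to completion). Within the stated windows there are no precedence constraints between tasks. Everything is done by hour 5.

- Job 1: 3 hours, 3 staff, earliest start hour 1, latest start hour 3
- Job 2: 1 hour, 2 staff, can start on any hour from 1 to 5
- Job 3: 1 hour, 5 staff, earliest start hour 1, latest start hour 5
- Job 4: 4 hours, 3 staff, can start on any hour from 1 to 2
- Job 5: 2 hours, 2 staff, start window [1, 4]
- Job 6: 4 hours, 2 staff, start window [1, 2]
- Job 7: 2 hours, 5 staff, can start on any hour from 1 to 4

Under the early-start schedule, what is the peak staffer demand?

Early-start schedule: Job 1@1, Job 2@1, Job 3@1, Job 4@1, Job 5@1, Job 6@1, Job 7@1.
Load per hour: hour 1: 22, hour 2: 15, hour 3: 8, hour 4: 5, hour 5: 0.
Peak is 22.

22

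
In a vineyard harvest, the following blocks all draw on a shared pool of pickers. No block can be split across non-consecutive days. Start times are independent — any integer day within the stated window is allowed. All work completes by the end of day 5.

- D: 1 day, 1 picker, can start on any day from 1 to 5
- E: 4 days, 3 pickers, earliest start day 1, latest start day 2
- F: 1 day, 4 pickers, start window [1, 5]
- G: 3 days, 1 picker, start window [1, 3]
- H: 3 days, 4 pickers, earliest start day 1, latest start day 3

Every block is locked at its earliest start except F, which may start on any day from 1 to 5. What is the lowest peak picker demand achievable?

9

F@1: d1:13  d2:8  d3:8  d4:3  d5:0 → peak 13
F@2: d1:9  d2:12  d3:8  d4:3  d5:0 → peak 12
F@3: d1:9  d2:8  d3:12  d4:3  d5:0 → peak 12
F@4: d1:9  d2:8  d3:8  d4:7  d5:0 → peak 9
F@5: d1:9  d2:8  d3:8  d4:3  d5:4 → peak 9
Best is F@4, peak 9.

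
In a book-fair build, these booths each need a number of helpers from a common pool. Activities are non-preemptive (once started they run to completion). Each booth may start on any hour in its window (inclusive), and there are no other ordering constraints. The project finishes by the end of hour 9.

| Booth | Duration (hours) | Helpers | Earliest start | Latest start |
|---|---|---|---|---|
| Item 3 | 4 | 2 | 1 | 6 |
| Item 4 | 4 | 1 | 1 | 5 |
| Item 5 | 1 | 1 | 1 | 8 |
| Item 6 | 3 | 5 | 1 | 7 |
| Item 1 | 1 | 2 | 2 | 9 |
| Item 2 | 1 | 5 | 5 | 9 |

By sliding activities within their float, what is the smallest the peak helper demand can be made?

Early-start (Item 3@1, Item 4@1, Item 5@1, Item 6@1, Item 1@2, Item 2@5) gives peak 10: h1:9  h2:10  h3:8  h4:3  h5:5  h6:0  h7:0  h8:0  h9:0.
Shift Item 6→5, Item 2→8.
Schedule Item 3@1, Item 4@1, Item 5@1, Item 6@5, Item 1@2, Item 2@8: h1:4  h2:5  h3:3  h4:3  h5:5  h6:5  h7:5  h8:5  h9:0 — peak 5.

5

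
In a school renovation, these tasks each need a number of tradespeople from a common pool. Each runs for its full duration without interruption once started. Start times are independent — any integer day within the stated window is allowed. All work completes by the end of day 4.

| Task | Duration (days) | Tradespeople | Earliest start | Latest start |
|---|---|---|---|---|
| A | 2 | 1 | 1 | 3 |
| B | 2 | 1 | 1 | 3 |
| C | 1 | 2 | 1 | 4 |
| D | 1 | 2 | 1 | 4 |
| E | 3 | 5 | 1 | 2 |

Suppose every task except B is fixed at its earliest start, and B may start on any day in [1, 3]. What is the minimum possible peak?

10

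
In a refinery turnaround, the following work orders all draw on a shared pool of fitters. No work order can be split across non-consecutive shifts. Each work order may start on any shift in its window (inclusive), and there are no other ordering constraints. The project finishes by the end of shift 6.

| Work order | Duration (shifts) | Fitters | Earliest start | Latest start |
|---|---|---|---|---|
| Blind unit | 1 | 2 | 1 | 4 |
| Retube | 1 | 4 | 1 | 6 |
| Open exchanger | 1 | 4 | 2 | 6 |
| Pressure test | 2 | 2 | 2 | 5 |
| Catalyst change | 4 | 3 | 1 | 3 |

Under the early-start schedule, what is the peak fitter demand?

9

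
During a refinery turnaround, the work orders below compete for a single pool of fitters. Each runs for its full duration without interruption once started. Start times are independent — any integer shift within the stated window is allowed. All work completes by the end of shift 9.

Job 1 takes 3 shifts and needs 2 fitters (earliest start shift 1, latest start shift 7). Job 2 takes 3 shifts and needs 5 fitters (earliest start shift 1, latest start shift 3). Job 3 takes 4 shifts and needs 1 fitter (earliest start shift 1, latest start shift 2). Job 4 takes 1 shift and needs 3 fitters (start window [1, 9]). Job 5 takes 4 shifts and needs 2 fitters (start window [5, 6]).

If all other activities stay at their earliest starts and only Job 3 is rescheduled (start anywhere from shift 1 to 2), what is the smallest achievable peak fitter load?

10

Job 3@1: s1:11  s2:8  s3:8  s4:1  s5:2  s6:2  s7:2  s8:2  s9:0 → peak 11
Job 3@2: s1:10  s2:8  s3:8  s4:1  s5:3  s6:2  s7:2  s8:2  s9:0 → peak 10
Best is Job 3@2, peak 10.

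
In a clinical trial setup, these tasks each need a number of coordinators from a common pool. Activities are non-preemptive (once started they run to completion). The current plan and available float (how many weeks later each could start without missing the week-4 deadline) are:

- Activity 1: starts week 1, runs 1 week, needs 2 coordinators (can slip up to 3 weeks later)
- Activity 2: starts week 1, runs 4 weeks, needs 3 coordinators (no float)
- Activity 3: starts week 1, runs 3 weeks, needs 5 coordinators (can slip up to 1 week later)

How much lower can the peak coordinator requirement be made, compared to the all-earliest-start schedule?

Early-start peak: w1:10  w2:8  w3:8  w4:3 ⇒ 10.
Leveled (Activity 1@1, Activity 2@1, Activity 3@2): w1:5  w2:8  w3:8  w4:8 ⇒ 8.
Reduction 10 − 8 = 2.

2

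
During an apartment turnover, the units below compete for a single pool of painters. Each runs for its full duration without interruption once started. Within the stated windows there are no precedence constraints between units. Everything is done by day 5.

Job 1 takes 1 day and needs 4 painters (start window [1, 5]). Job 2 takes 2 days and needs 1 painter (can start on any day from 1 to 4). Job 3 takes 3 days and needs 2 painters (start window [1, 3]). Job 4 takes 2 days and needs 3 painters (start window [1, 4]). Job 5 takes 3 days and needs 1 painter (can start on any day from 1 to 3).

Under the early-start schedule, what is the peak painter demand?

Early-start schedule: Job 1@1, Job 2@1, Job 3@1, Job 4@1, Job 5@1.
Load per day: day 1: 11, day 2: 7, day 3: 3, day 4: 0, day 5: 0.
Peak is 11.

11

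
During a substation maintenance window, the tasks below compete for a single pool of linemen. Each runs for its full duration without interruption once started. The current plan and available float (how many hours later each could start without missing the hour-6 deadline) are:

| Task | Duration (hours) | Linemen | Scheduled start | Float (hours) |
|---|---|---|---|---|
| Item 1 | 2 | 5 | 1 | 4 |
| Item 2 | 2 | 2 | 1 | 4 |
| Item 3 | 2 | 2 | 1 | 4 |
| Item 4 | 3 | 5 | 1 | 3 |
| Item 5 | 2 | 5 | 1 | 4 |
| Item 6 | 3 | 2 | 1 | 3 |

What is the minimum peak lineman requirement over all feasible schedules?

10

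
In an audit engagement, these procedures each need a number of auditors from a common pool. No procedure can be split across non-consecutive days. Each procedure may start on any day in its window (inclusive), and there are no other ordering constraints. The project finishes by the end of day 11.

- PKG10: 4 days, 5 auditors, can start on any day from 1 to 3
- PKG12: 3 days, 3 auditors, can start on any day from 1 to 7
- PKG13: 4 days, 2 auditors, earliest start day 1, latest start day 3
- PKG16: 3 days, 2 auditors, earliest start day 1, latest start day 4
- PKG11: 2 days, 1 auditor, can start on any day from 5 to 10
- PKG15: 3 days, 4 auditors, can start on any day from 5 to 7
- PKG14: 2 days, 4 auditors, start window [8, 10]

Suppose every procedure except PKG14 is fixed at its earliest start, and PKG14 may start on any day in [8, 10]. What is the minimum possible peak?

PKG14@8: d1:12  d2:12  d3:12  d4:7  d5:5  d6:5  d7:4  d8:4  d9:4  d10:0  d11:0 → peak 12
PKG14@9: d1:12  d2:12  d3:12  d4:7  d5:5  d6:5  d7:4  d8:0  d9:4  d10:4  d11:0 → peak 12
PKG14@10: d1:12  d2:12  d3:12  d4:7  d5:5  d6:5  d7:4  d8:0  d9:0  d10:4  d11:4 → peak 12
Best is PKG14@8, peak 12.

12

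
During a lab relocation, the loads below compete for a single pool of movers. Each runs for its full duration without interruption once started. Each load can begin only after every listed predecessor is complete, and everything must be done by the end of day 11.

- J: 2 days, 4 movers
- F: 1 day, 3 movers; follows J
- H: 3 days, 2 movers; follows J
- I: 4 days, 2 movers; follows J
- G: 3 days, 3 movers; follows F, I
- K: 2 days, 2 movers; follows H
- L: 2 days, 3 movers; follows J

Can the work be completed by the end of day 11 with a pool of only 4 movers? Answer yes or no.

The minimum achievable peak is 5; 4 < 5, so no feasible schedule stays within the cap.

no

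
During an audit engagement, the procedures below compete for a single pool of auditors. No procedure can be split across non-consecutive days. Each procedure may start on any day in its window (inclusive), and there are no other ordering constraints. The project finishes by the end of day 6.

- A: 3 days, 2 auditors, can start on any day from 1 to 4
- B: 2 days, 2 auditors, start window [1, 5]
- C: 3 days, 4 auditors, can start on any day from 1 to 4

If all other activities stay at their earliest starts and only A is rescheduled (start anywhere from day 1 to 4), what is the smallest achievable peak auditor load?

6

A@1: d1:8  d2:8  d3:6  d4:0  d5:0  d6:0 → peak 8
A@2: d1:6  d2:8  d3:6  d4:2  d5:0  d6:0 → peak 8
A@3: d1:6  d2:6  d3:6  d4:2  d5:2  d6:0 → peak 6
A@4: d1:6  d2:6  d3:4  d4:2  d5:2  d6:2 → peak 6
Best is A@3, peak 6.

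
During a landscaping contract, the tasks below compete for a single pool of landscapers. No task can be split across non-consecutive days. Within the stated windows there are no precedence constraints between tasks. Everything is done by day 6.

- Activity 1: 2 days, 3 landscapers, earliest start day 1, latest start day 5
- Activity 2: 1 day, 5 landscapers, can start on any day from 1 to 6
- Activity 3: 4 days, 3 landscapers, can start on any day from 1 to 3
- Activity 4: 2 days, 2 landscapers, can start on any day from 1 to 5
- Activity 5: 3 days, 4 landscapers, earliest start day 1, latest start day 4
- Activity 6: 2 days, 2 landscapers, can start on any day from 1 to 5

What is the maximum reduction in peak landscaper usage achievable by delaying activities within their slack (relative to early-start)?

Early-start peak: d1:19  d2:14  d3:7  d4:3  d5:0  d6:0 ⇒ 19.
Leveled (Activity 1@1, Activity 2@1, Activity 3@3, Activity 4@2, Activity 5@4, Activity 6@2): d1:8  d2:7  d3:7  d4:7  d5:7  d6:7 ⇒ 8.
Reduction 19 − 8 = 11.

11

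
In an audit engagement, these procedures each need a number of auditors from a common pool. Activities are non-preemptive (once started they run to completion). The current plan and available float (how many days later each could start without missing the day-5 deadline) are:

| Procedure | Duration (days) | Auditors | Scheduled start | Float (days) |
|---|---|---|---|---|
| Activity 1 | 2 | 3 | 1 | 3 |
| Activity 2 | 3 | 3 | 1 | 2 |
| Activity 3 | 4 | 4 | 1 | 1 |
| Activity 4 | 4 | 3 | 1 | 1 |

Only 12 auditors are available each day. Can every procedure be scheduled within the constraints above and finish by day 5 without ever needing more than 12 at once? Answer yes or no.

Schedule Activity 1@1, Activity 2@3, Activity 3@1, Activity 4@1: d1:10  d2:10  d3:10  d4:10  d5:3 — peak 10 ≤ 12.

yes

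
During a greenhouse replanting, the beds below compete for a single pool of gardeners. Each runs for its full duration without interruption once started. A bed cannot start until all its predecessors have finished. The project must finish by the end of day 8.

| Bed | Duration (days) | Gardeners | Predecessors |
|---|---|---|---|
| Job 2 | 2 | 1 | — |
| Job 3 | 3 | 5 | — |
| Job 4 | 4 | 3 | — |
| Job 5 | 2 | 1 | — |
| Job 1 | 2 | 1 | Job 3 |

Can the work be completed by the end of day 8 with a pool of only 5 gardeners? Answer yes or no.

yes

Schedule Job 2@4, Job 3@1, Job 4@4, Job 5@4, Job 1@6: d1:5  d2:5  d3:5  d4:5  d5:5  d6:4  d7:4  d8:0 — peak 5 ≤ 5.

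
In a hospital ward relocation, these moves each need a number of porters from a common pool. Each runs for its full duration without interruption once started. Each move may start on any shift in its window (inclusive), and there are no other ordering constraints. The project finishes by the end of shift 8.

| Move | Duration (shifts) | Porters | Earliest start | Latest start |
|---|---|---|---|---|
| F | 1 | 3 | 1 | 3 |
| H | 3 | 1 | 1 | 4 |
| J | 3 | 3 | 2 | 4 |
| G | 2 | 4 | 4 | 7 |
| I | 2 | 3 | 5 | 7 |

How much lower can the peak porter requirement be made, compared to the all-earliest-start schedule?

3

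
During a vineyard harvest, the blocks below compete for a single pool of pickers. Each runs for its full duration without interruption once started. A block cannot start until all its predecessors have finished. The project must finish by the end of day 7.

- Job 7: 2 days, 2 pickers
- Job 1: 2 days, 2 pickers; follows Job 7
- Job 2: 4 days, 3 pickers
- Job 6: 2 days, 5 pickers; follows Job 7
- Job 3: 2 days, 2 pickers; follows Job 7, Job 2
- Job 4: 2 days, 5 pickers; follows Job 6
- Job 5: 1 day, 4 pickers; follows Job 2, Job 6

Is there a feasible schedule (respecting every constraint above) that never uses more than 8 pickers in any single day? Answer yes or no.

The minimum achievable peak is 9; 8 < 9, so no feasible schedule stays within the cap.

no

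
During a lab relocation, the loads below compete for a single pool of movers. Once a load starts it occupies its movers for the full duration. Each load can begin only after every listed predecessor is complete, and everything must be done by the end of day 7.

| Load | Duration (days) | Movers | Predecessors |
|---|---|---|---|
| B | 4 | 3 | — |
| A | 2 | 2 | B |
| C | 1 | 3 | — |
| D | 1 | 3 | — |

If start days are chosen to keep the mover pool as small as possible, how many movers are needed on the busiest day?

5

Early-start (B@1, A@5, C@1, D@1) gives peak 9: d1:9  d2:3  d3:3  d4:3  d5:2  d6:2  d7:0.
Shift C→5, D→6.
Schedule B@1, A@5, C@5, D@6: d1:3  d2:3  d3:3  d4:3  d5:5  d6:5  d7:0 — peak 5.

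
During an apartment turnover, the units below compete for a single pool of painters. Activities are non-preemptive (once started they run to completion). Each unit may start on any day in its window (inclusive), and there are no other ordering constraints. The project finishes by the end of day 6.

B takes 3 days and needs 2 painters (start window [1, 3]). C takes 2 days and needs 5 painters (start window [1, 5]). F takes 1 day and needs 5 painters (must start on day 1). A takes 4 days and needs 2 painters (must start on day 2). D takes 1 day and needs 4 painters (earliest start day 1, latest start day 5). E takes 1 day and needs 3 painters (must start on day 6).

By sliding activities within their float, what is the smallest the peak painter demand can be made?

8

Early-start (B@1, C@1, F@1, A@2, D@1, E@6) gives peak 16: d1:16  d2:9  d3:4  d4:2  d5:2  d6:3.
Shift C→4, D→2.
Schedule B@1, C@4, F@1, A@2, D@2, E@6: d1:7  d2:8  d3:4  d4:7  d5:7  d6:3 — peak 8.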